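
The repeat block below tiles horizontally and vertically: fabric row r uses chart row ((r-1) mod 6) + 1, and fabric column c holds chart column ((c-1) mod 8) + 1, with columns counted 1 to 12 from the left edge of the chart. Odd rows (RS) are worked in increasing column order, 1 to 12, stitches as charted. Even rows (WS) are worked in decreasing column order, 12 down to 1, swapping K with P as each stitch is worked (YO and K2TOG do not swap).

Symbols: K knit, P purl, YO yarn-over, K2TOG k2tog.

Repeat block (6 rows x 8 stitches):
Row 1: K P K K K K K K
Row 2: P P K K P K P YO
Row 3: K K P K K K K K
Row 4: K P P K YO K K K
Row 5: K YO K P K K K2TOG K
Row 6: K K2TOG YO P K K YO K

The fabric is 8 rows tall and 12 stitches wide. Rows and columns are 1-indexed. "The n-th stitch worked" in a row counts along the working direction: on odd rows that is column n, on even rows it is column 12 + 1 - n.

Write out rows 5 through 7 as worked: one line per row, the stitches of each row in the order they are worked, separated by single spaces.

Rows as worked:
K YO K P K K K2TOG K K YO K P
K YO K2TOG P P YO P P K YO K2TOG P
K P K K K K K K K P K K

Derivation:
Row 5: chart row 5, RS - tile across columns 1-12 and work as-is.
Row 6: chart row 6, WS - tiled (columns 1-12): K K2TOG YO P K K YO K K K2TOG YO P; work from column 12 back to 1 with K<->P swapped.
Row 7: chart row 1, RS - tile across columns 1-12 and work as-is.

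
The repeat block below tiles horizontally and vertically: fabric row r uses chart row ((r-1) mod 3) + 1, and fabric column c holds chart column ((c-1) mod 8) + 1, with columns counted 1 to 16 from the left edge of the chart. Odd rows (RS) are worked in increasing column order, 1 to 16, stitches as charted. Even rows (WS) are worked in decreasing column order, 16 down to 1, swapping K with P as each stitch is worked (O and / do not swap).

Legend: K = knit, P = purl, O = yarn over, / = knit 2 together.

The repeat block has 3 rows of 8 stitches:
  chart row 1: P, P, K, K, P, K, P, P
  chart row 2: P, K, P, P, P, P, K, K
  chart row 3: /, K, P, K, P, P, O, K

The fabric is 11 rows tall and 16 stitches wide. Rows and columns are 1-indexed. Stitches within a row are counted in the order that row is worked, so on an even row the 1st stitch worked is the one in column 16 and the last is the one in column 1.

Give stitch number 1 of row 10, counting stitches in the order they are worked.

Row 10 uses chart row ((10-1) mod 3)+1 = 1. Row 10 is even, so WS.
Chart row 1 tiled across columns 1-16: P P K K P K P P P P K K P K P P
WS: work from column 16 back to column 1 (reverse the tiled row), swapping K<->P (O and / unchanged).
Row 10 as worked: K K P K P P K K K K P K P P K K
Stitch 1 in working order -> K

Stitch:
K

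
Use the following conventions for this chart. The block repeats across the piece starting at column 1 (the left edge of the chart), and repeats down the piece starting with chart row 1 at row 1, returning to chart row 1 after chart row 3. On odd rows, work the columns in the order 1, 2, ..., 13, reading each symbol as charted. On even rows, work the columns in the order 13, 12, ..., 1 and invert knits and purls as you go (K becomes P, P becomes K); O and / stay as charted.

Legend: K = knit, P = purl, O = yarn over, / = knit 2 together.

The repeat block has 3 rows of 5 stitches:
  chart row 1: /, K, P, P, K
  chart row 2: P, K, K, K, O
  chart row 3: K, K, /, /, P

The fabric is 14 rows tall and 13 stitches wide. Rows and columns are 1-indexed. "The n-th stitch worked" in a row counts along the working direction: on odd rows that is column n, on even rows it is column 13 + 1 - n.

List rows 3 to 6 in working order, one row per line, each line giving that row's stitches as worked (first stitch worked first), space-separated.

Row 3: chart row 3, RS - tile across columns 1-13 and work as-is.
Row 4: chart row 1, WS - tiled (columns 1-13): / K P P K / K P P K / K P; work from column 13 back to 1 with K<->P swapped.
Row 5: chart row 2, RS - tile across columns 1-13 and work as-is.
Row 6: chart row 3, WS - tiled (columns 1-13): K K / / P K K / / P K K /; work from column 13 back to 1 with K<->P swapped.

Rows as worked:
K K / / P K K / / P K K /
K P / P K K P / P K K P /
P K K K O P K K K O P K K
/ P P K / / P P K / / P P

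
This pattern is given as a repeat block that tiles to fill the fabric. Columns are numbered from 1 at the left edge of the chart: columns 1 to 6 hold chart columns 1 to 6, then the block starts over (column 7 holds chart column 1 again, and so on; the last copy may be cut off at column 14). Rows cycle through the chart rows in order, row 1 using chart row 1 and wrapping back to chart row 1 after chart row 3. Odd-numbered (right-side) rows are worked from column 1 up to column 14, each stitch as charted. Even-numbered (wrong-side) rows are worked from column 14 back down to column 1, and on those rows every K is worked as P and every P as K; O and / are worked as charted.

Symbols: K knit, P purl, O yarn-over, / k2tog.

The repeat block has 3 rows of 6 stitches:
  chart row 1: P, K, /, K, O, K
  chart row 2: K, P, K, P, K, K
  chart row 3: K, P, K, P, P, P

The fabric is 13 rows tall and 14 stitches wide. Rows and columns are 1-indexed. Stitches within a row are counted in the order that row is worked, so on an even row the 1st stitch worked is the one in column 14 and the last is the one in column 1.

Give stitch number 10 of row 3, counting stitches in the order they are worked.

Stitch:
P

Derivation:
For row 3: chart row = ((3-1) mod 3) + 1 = 3; this is a RS (odd) row.
Chart row 3 tiled across columns 1-14: K P K P P P K P K P P P K P
RS row: no reversal, no swap; stitch n worked = column n.
Stitch 10 in working order -> P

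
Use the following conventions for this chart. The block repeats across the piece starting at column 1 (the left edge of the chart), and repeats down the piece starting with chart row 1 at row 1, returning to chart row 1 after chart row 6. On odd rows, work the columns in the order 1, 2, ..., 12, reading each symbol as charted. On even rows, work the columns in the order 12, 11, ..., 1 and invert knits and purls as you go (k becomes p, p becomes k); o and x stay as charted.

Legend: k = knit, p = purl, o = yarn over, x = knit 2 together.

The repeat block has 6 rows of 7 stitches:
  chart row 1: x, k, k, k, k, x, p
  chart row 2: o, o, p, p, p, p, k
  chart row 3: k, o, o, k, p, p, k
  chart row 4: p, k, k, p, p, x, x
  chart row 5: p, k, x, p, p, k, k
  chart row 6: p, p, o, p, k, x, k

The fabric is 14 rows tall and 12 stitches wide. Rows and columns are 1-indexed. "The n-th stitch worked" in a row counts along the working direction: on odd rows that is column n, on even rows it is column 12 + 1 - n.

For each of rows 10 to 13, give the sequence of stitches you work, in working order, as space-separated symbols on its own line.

Rows as worked:
k k p p k x x k k p p k
p k x p p k k p k x p p
p k o k k p x p k o k k
x k k k k x p x k k k k

Derivation:
Row 10: chart row 4, WS - tiled (columns 1-12): p k k p p x x p k k p p; work from column 12 back to 1 with k<->p swapped.
Row 11: chart row 5, RS - tile across columns 1-12 and work as-is.
Row 12: chart row 6, WS - tiled (columns 1-12): p p o p k x k p p o p k; work from column 12 back to 1 with k<->p swapped.
Row 13: chart row 1, RS - tile across columns 1-12 and work as-is.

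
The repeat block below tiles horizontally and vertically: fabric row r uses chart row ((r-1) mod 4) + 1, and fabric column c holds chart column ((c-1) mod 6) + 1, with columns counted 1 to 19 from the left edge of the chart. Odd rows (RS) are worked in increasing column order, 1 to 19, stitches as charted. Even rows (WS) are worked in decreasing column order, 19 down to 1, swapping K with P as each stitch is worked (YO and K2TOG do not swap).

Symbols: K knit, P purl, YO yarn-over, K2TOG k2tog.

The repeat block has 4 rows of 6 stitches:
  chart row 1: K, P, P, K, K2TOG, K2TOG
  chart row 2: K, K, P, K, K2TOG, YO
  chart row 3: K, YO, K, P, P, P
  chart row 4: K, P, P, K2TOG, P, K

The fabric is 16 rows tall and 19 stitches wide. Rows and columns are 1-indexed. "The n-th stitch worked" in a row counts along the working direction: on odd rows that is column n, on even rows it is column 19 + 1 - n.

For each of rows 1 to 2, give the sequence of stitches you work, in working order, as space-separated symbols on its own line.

Result:
K P P K K2TOG K2TOG K P P K K2TOG K2TOG K P P K K2TOG K2TOG K
P YO K2TOG P K P P YO K2TOG P K P P YO K2TOG P K P P

Derivation:
Row 1: chart row 1, RS - tile across columns 1-19 and work as-is.
Row 2: chart row 2, WS - tiled (columns 1-19): K K P K K2TOG YO K K P K K2TOG YO K K P K K2TOG YO K; work from column 19 back to 1 with K<->P swapped.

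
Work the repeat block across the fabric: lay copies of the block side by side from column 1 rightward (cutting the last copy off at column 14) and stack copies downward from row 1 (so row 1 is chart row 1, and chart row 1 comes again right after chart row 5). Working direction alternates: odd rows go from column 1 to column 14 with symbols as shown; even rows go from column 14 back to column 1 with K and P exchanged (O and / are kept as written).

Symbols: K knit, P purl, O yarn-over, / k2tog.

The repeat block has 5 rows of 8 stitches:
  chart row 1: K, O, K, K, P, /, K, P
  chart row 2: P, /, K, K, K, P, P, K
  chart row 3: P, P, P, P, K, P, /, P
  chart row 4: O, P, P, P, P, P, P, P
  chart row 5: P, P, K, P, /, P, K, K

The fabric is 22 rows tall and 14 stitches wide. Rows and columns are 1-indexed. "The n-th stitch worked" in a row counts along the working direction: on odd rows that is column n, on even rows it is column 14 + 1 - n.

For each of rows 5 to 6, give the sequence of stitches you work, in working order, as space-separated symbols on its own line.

Row 5: chart row 5, RS - tile across columns 1-14 and work as-is.
Row 6: chart row 1, WS - tiled (columns 1-14): K O K K P / K P K O K K P /; work from column 14 back to 1 with K<->P swapped.

Rows as worked:
P P K P / P K K P P K P / P
/ K P P O P K P / K P P O P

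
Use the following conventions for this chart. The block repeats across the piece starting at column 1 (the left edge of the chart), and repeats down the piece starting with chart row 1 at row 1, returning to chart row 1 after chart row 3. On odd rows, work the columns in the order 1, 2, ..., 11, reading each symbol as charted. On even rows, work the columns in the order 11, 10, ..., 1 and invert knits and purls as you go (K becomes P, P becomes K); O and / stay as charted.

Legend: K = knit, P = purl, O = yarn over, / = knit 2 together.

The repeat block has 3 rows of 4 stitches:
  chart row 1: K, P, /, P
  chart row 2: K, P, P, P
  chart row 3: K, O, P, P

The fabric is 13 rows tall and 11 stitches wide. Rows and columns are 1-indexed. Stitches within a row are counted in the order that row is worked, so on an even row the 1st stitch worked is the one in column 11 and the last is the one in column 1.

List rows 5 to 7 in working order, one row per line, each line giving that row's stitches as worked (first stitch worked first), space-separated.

Row 5: chart row 2, RS - tile across columns 1-11 and work as-is.
Row 6: chart row 3, WS - tiled (columns 1-11): K O P P K O P P K O P; work from column 11 back to 1 with K<->P swapped.
Row 7: chart row 1, RS - tile across columns 1-11 and work as-is.

Rows as worked:
K P P P K P P P K P P
K O P K K O P K K O P
K P / P K P / P K P /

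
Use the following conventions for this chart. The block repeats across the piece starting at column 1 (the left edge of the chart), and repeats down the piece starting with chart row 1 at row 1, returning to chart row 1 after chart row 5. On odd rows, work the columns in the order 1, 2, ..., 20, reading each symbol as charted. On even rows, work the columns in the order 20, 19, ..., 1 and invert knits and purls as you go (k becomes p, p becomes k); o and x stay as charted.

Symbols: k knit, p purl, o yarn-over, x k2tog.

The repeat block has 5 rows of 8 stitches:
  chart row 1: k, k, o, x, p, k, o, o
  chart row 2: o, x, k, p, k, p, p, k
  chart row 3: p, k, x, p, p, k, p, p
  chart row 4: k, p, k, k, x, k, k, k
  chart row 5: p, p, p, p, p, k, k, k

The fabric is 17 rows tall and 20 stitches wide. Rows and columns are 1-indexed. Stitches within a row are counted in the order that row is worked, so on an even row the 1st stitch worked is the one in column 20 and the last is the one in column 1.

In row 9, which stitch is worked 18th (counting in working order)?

== STITCH ==
p

Derivation:
Row 9 uses chart row ((9-1) mod 5)+1 = 4. Row 9 is odd, so RS.
Chart row 4 tiled across columns 1-20: k p k k x k k k k p k k x k k k k p k k
Right side: take the tiled row as-is (worked left to right from column 1).
The 18th stitch worked is p.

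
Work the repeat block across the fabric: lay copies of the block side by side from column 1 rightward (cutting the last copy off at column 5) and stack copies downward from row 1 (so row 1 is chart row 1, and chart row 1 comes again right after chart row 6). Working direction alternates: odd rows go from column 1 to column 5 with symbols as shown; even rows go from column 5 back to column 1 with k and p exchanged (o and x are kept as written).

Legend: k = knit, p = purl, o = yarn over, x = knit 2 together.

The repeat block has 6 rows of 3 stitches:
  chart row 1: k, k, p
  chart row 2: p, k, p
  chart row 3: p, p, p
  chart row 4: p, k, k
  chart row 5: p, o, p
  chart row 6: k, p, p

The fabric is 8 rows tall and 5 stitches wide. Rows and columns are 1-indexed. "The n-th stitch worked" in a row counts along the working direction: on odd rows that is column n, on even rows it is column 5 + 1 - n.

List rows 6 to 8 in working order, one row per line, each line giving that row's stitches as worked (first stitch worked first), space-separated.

== ROWS AS WORKED ==
k p k k p
k k p k k
p k k p k

Derivation:
Row 6: chart row 6, WS - tiled (columns 1-5): k p p k p; work from column 5 back to 1 with k<->p swapped.
Row 7: chart row 1, RS - tile across columns 1-5 and work as-is.
Row 8: chart row 2, WS - tiled (columns 1-5): p k p p k; work from column 5 back to 1 with k<->p swapped.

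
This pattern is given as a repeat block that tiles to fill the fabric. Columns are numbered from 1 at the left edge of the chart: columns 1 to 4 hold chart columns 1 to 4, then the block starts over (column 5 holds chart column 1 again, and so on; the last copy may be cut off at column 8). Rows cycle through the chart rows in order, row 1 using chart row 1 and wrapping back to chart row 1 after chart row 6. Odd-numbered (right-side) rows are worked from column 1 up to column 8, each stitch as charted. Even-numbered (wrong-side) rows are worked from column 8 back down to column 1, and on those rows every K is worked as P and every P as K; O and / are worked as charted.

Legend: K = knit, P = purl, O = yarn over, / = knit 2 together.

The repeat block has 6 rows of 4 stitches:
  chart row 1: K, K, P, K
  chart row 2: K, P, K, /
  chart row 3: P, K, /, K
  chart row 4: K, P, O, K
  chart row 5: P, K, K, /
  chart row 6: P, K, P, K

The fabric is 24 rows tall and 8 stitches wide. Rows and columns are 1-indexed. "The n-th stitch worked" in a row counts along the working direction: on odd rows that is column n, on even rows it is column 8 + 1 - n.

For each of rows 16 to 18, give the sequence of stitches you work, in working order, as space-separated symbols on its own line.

== ROWS AS WORKED ==
P O K P P O K P
P K K / P K K /
P K P K P K P K

Derivation:
Row 16: chart row 4, WS - tiled (columns 1-8): K P O K K P O K; work from column 8 back to 1 with K<->P swapped.
Row 17: chart row 5, RS - tile across columns 1-8 and work as-is.
Row 18: chart row 6, WS - tiled (columns 1-8): P K P K P K P K; work from column 8 back to 1 with K<->P swapped.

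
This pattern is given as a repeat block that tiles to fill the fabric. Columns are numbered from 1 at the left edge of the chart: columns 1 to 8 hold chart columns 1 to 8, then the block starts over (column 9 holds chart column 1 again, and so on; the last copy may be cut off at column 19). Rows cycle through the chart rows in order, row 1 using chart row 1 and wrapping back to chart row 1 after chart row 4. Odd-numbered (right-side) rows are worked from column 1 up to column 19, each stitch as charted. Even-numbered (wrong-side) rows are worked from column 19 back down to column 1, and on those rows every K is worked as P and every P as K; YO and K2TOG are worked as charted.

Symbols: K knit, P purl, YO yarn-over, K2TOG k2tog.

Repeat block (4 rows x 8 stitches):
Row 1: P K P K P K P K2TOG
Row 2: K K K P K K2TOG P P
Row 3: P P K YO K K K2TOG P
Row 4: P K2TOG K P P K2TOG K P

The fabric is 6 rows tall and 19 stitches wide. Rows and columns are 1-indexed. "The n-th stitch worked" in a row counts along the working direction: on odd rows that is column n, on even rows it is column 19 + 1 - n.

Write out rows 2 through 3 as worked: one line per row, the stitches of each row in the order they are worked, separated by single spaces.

Rows as worked:
P P P K K K2TOG P K P P P K K K2TOG P K P P P
P P K YO K K K2TOG P P P K YO K K K2TOG P P P K

Derivation:
Row 2: chart row 2, WS - tiled (columns 1-19): K K K P K K2TOG P P K K K P K K2TOG P P K K K; work from column 19 back to 1 with K<->P swapped.
Row 3: chart row 3, RS - tile across columns 1-19 and work as-is.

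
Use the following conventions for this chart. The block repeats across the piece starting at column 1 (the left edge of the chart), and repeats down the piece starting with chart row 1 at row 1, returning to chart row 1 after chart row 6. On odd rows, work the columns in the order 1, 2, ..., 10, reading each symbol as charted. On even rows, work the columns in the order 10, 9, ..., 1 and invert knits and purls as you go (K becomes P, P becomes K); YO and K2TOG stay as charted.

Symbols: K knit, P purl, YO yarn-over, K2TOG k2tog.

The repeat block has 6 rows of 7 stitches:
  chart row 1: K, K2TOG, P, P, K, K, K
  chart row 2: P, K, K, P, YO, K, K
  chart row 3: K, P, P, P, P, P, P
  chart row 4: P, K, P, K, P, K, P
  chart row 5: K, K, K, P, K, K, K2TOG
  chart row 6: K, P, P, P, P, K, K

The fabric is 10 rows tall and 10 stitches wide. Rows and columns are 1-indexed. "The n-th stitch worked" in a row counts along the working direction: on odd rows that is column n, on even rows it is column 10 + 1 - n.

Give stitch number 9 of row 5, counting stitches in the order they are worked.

Row 5: (5-1) mod 6 = 4, so use chart row 5. Odd row -> RS.
Chart row 5 tiled across columns 1-10: K K K P K K K2TOG K K K
Right side: take the tiled row as-is (worked left to right from column 1).
Stitch 9 in working order -> K

Stitch:
K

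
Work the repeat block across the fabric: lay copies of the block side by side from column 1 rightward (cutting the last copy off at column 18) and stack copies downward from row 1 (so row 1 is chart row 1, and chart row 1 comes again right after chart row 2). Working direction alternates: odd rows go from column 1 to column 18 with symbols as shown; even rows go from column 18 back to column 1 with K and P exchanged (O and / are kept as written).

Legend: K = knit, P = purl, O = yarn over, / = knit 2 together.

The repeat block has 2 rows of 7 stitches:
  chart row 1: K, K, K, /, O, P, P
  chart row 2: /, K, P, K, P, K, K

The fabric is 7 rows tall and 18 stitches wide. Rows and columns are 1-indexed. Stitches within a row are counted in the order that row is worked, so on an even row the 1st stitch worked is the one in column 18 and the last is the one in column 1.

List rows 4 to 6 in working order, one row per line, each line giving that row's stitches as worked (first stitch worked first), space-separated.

Result:
P K P / P P K P K P / P P K P K P /
K K K / O P P K K K / O P P K K K /
P K P / P P K P K P / P P K P K P /

Derivation:
Row 4: chart row 2, WS - tiled (columns 1-18): / K P K P K K / K P K P K K / K P K; work from column 18 back to 1 with K<->P swapped.
Row 5: chart row 1, RS - tile across columns 1-18 and work as-is.
Row 6: chart row 2, WS - tiled (columns 1-18): / K P K P K K / K P K P K K / K P K; work from column 18 back to 1 with K<->P swapped.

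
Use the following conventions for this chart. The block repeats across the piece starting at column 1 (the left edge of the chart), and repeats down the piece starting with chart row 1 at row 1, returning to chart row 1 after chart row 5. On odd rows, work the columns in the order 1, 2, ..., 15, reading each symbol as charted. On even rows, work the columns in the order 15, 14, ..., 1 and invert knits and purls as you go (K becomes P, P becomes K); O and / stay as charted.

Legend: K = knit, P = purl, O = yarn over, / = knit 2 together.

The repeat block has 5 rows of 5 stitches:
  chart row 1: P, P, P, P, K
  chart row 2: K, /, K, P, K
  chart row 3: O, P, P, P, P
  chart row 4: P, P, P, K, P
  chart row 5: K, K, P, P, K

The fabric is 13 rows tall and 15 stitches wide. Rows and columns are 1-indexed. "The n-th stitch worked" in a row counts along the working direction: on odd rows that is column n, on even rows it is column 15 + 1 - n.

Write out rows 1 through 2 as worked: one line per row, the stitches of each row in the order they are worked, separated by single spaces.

Rows as worked:
P P P P K P P P P K P P P P K
P K P / P P K P / P P K P / P

Derivation:
Row 1: chart row 1, RS - tile across columns 1-15 and work as-is.
Row 2: chart row 2, WS - tiled (columns 1-15): K / K P K K / K P K K / K P K; work from column 15 back to 1 with K<->P swapped.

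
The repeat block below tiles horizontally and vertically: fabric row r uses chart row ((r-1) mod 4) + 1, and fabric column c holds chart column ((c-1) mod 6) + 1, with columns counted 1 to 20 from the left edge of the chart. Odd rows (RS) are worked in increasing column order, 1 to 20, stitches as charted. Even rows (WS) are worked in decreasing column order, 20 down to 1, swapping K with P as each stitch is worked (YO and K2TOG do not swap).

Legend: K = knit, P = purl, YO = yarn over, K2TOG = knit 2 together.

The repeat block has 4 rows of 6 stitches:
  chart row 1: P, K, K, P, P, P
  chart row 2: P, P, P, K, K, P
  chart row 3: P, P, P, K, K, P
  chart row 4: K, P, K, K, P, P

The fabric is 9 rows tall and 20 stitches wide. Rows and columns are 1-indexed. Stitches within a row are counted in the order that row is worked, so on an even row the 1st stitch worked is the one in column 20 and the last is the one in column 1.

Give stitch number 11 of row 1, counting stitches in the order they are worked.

Row 1: (1-1) mod 4 = 0, so use chart row 1. Odd row -> RS.
Chart row 1 tiled across columns 1-20: P K K P P P P K K P P P P K K P P P P K
Right side: take the tiled row as-is (worked left to right from column 1).
The 11th stitch worked is P.

Stitch:
P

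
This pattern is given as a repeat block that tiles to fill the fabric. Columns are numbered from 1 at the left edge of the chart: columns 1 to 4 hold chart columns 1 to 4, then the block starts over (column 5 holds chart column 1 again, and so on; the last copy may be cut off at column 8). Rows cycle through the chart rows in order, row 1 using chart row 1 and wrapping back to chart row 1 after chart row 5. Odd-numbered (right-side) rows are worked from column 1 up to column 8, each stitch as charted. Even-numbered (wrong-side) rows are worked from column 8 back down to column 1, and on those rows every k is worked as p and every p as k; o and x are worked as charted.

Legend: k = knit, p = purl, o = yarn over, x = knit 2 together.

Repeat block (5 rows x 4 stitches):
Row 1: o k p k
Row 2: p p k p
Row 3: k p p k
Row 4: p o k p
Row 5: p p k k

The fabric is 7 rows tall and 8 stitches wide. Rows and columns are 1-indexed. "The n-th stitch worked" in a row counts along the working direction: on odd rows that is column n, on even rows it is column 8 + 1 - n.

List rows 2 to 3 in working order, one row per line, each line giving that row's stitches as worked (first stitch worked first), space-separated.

Row 2: chart row 2, WS - tiled (columns 1-8): p p k p p p k p; work from column 8 back to 1 with k<->p swapped.
Row 3: chart row 3, RS - tile across columns 1-8 and work as-is.

Rows as worked:
k p k k k p k k
k p p k k p p k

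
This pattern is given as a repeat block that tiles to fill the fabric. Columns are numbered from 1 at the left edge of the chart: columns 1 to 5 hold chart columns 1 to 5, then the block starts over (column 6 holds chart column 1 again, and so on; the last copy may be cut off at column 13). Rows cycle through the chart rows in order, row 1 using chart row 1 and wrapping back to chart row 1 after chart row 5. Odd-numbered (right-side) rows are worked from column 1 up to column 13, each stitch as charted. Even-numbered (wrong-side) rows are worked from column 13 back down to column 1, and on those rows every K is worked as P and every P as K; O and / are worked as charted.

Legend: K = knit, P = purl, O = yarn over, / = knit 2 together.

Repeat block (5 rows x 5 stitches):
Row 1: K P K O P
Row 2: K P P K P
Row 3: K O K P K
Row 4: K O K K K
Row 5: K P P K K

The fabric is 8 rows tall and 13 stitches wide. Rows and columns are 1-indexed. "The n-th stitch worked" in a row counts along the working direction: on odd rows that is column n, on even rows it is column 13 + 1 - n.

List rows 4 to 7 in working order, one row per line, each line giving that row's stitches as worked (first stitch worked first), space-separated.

Result:
P O P P P P O P P P P O P
K P P K K K P P K K K P P
P K P K O P K P K O P K P
K P P K P K P P K P K P P

Derivation:
Row 4: chart row 4, WS - tiled (columns 1-13): K O K K K K O K K K K O K; work from column 13 back to 1 with K<->P swapped.
Row 5: chart row 5, RS - tile across columns 1-13 and work as-is.
Row 6: chart row 1, WS - tiled (columns 1-13): K P K O P K P K O P K P K; work from column 13 back to 1 with K<->P swapped.
Row 7: chart row 2, RS - tile across columns 1-13 and work as-is.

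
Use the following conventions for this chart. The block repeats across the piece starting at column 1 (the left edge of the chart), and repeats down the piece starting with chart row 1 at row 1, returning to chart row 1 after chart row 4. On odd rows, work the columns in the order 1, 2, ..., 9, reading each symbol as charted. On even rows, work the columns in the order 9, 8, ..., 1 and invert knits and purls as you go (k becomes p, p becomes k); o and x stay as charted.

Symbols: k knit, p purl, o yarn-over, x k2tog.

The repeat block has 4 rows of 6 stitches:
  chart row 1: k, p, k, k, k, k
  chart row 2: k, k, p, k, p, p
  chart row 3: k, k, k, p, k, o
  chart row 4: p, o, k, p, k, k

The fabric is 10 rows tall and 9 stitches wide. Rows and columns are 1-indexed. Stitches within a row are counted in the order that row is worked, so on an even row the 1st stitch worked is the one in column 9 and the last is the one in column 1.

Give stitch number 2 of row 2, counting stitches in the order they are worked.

== STITCH ==
p

Derivation:
For row 2: chart row = ((2-1) mod 4) + 1 = 2; this is a WS (even) row.
Chart row 2 tiled across columns 1-9: k k p k p p k k p
WS row: flip the tiled sequence (start at column 9) and apply k<->p; o and x stay.
Row 2 as worked: k p p k k p k p p
Counting 2 along the worked row gives p.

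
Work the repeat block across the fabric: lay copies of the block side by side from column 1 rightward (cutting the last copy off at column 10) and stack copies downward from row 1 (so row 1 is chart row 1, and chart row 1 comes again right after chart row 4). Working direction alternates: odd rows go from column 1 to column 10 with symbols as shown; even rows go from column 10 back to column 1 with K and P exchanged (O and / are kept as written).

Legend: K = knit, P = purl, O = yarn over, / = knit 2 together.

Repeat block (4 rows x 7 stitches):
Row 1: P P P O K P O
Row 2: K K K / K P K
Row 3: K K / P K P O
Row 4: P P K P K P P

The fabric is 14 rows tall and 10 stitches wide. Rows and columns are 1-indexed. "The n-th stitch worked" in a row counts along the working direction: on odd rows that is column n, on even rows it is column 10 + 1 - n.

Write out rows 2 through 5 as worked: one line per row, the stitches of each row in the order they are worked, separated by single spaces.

Row 2: chart row 2, WS - tiled (columns 1-10): K K K / K P K K K K; work from column 10 back to 1 with K<->P swapped.
Row 3: chart row 3, RS - tile across columns 1-10 and work as-is.
Row 4: chart row 4, WS - tiled (columns 1-10): P P K P K P P P P K; work from column 10 back to 1 with K<->P swapped.
Row 5: chart row 1, RS - tile across columns 1-10 and work as-is.

Rows as worked:
P P P P K P / P P P
K K / P K P O K K /
P K K K K P K P K K
P P P O K P O P P P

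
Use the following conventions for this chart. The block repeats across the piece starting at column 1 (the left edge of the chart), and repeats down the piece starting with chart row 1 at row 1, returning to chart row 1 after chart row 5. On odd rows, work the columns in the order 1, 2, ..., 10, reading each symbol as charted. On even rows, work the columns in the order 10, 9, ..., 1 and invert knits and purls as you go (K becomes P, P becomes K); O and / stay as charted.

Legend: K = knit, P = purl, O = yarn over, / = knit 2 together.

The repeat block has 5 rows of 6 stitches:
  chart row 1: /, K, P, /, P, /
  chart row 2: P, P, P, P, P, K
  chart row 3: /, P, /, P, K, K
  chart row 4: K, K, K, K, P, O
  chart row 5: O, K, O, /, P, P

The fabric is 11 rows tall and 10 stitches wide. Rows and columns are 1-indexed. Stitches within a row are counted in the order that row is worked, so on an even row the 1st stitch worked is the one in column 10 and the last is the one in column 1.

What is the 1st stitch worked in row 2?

Row 2 uses chart row ((2-1) mod 5)+1 = 2. Row 2 is even, so WS.
Chart row 2 tiled across columns 1-10: P P P P P K P P P P
WS: work from column 10 back to column 1 (reverse the tiled row), swapping K<->P (O and / unchanged).
Row 2 as worked: K K K K P K K K K K
Counting 1 along the worked row gives K.

== STITCH ==
K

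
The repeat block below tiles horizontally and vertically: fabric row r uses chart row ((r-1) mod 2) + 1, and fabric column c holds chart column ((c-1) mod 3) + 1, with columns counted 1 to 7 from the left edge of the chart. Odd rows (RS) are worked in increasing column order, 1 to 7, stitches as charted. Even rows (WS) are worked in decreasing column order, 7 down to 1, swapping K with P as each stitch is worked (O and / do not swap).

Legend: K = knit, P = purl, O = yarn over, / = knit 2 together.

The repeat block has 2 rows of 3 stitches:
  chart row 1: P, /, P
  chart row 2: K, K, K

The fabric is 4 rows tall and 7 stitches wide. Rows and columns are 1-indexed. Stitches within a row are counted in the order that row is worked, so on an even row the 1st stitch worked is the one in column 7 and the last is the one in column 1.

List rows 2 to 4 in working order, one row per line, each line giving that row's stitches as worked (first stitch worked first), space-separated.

Row 2: chart row 2, WS - tiled (columns 1-7): K K K K K K K; work from column 7 back to 1 with K<->P swapped.
Row 3: chart row 1, RS - tile across columns 1-7 and work as-is.
Row 4: chart row 2, WS - tiled (columns 1-7): K K K K K K K; work from column 7 back to 1 with K<->P swapped.

Result:
P P P P P P P
P / P P / P P
P P P P P P P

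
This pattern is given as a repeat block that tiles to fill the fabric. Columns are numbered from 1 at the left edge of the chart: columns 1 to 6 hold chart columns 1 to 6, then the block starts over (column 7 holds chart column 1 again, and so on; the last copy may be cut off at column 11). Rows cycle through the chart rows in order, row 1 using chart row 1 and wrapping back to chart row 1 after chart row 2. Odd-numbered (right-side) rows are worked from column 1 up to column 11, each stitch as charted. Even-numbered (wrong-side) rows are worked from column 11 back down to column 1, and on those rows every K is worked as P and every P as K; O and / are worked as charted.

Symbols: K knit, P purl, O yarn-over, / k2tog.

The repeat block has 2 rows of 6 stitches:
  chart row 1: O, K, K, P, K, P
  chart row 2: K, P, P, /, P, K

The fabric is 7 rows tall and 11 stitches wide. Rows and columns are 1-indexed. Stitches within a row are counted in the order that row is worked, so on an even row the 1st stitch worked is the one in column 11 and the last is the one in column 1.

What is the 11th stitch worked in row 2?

Result:
P

Derivation:
Row 2 uses chart row ((2-1) mod 2)+1 = 2. Row 2 is even, so WS.
Chart row 2 tiled across columns 1-11: K P P / P K K P P / P
WS row: flip the tiled sequence (start at column 11) and apply K<->P; O and / stay.
Row 2 as worked: K / K K P P K / K K P
The 11th stitch worked is P.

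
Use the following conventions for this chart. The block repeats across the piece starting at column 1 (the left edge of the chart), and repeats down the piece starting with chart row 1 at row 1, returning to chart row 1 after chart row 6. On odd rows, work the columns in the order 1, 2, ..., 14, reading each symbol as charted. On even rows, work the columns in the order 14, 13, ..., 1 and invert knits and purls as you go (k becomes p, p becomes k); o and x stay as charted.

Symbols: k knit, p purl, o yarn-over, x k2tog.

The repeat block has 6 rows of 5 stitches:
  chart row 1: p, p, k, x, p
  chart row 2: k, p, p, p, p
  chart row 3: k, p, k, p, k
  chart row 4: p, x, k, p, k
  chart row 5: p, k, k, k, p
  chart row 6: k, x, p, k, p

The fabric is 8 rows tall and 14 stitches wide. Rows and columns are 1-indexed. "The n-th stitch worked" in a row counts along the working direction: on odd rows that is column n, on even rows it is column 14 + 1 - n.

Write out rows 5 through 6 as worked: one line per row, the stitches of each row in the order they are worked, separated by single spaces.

Rows as worked:
p k k k p p k k k p p k k k
p k x p k p k x p k p k x p

Derivation:
Row 5: chart row 5, RS - tile across columns 1-14 and work as-is.
Row 6: chart row 6, WS - tiled (columns 1-14): k x p k p k x p k p k x p k; work from column 14 back to 1 with k<->p swapped.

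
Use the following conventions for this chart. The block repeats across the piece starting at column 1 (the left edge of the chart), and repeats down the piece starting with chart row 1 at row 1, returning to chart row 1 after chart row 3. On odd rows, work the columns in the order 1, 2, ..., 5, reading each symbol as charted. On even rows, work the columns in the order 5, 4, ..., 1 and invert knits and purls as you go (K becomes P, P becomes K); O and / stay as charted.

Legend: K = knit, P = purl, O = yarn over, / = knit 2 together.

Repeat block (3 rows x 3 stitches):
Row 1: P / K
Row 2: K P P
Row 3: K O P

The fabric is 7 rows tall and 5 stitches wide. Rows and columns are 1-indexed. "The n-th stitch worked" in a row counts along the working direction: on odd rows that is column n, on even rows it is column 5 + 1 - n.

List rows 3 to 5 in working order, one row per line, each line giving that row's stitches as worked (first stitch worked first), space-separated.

== ROWS AS WORKED ==
K O P K O
/ K P / K
K P P K P

Derivation:
Row 3: chart row 3, RS - tile across columns 1-5 and work as-is.
Row 4: chart row 1, WS - tiled (columns 1-5): P / K P /; work from column 5 back to 1 with K<->P swapped.
Row 5: chart row 2, RS - tile across columns 1-5 and work as-is.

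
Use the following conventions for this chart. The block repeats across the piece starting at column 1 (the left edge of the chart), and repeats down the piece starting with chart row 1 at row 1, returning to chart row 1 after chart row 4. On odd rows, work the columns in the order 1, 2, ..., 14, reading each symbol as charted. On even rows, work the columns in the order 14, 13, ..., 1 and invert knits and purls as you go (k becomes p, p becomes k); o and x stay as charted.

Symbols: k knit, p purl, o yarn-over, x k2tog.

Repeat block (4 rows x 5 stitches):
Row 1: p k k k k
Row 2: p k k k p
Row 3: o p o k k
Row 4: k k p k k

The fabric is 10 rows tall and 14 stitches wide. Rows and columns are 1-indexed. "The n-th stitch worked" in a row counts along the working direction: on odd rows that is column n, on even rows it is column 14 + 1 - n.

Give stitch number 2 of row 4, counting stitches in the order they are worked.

== STITCH ==
k

Derivation:
For row 4: chart row = ((4-1) mod 4) + 1 = 4; this is a WS (even) row.
Chart row 4 tiled across columns 1-14: k k p k k k k p k k k k p k
WS: work from column 14 back to column 1 (reverse the tiled row), swapping k<->p (o and x unchanged).
Row 4 as worked: p k p p p p k p p p p k p p
Counting 2 along the worked row gives k.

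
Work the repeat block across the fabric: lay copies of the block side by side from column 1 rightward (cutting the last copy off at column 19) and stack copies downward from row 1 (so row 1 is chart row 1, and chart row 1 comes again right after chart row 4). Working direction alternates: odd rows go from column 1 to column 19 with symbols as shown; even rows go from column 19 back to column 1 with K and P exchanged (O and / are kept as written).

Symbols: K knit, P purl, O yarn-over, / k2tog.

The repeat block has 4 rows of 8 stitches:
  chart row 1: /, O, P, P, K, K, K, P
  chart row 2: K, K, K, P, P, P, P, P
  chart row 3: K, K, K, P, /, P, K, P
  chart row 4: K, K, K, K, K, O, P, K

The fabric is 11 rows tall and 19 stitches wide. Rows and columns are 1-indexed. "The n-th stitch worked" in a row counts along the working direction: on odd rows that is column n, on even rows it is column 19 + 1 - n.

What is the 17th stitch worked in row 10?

Result:
P

Derivation:
Row 10 uses chart row ((10-1) mod 4)+1 = 2. Row 10 is even, so WS.
Chart row 2 tiled across columns 1-19: K K K P P P P P K K K P P P P P K K K
Wrong side: read the tiled row from column 19 down to 1 and exchange K with P (leave O, /).
Row 10 as worked: P P P K K K K K P P P K K K K K P P P
Stitch 17 in working order -> P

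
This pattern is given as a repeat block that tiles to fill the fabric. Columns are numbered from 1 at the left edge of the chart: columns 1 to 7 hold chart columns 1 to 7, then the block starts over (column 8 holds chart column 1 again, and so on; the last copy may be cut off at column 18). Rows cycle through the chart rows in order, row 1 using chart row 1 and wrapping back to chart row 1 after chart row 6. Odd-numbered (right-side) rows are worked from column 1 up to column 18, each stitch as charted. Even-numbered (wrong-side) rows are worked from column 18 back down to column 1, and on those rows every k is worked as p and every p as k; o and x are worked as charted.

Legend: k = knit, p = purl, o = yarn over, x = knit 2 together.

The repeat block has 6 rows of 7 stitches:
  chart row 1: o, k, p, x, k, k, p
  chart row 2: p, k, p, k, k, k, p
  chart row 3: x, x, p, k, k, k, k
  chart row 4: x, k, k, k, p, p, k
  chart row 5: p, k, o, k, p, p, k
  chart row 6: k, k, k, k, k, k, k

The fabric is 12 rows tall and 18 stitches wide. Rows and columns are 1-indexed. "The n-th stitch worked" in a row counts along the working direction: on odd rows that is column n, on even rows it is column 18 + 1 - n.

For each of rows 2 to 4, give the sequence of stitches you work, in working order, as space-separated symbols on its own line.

== ROWS AS WORKED ==
p k p k k p p p k p k k p p p k p k
x x p k k k k x x p k k k k x x p k
p p p x p k k p p p x p k k p p p x

Derivation:
Row 2: chart row 2, WS - tiled (columns 1-18): p k p k k k p p k p k k k p p k p k; work from column 18 back to 1 with k<->p swapped.
Row 3: chart row 3, RS - tile across columns 1-18 and work as-is.
Row 4: chart row 4, WS - tiled (columns 1-18): x k k k p p k x k k k p p k x k k k; work from column 18 back to 1 with k<->p swapped.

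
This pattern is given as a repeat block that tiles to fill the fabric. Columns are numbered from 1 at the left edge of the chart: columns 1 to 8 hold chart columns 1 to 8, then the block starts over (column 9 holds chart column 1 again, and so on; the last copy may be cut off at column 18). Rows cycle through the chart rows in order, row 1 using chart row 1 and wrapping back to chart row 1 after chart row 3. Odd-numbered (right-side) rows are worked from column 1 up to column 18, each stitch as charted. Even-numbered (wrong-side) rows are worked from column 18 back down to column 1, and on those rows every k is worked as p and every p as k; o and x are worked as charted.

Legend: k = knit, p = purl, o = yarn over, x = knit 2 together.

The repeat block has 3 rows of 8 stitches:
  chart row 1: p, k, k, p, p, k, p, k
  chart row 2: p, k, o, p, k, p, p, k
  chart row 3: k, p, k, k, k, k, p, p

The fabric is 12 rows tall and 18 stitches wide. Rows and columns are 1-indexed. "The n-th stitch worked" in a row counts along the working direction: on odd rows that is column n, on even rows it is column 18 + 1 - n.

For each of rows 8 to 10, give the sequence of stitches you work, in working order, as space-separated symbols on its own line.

Row 8: chart row 2, WS - tiled (columns 1-18): p k o p k p p k p k o p k p p k p k; work from column 18 back to 1 with k<->p swapped.
Row 9: chart row 3, RS - tile across columns 1-18 and work as-is.
Row 10: chart row 1, WS - tiled (columns 1-18): p k k p p k p k p k k p p k p k p k; work from column 18 back to 1 with k<->p swapped.

Rows as worked:
p k p k k p k o p k p k k p k o p k
k p k k k k p p k p k k k k p p k p
p k p k p k k p p k p k p k k p p k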